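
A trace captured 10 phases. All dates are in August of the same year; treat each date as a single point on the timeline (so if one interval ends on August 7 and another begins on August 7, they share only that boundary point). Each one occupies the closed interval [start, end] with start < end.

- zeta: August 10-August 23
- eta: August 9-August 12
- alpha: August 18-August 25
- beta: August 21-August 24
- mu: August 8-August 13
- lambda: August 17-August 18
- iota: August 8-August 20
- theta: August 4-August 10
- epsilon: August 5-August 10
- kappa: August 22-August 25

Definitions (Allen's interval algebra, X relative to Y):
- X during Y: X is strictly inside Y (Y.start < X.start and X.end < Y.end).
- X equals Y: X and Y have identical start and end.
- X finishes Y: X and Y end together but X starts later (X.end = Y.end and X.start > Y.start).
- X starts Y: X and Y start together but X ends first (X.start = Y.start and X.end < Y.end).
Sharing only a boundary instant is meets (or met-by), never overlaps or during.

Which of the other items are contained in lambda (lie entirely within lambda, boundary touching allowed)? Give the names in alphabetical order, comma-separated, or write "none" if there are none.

Target lambda = [August 17, August 18].
alpha [August 18, August 25] → met-by → no.
beta [August 21, August 24] → after → no.
epsilon [August 5, August 10] → before → no.
eta [August 9, August 12] → before → no.
iota [August 8, August 20] → contains → no.
kappa [August 22, August 25] → after → no.
mu [August 8, August 13] → before → no.
theta [August 4, August 10] → before → no.
zeta [August 10, August 23] → contains → no.
Result: none.

none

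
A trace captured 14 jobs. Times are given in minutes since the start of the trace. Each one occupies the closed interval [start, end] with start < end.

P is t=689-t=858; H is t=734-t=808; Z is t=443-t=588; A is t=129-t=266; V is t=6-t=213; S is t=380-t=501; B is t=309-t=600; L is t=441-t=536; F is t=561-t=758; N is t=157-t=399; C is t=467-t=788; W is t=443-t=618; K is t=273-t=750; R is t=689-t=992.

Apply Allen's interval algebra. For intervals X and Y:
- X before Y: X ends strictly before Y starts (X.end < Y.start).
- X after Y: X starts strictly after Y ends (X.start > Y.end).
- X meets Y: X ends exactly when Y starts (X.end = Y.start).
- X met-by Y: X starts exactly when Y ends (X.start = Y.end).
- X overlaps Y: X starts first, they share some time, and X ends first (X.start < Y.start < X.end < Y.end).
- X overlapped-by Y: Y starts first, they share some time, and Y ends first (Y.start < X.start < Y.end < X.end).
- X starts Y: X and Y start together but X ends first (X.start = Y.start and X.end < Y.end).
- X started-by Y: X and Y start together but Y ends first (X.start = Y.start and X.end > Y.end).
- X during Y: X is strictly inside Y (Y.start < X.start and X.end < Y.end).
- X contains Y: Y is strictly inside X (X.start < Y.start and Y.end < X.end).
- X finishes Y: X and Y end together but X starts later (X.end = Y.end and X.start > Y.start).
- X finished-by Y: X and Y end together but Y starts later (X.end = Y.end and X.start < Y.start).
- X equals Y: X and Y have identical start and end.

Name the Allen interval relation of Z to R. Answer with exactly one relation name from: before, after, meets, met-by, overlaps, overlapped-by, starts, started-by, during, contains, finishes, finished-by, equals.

Z = [t=443, t=588]; R = [t=689, t=992].
Compare endpoints: Z.start < R.start, Z.start < R.end, Z.end < R.start, Z.end < R.end.
That pattern is 'before'.

before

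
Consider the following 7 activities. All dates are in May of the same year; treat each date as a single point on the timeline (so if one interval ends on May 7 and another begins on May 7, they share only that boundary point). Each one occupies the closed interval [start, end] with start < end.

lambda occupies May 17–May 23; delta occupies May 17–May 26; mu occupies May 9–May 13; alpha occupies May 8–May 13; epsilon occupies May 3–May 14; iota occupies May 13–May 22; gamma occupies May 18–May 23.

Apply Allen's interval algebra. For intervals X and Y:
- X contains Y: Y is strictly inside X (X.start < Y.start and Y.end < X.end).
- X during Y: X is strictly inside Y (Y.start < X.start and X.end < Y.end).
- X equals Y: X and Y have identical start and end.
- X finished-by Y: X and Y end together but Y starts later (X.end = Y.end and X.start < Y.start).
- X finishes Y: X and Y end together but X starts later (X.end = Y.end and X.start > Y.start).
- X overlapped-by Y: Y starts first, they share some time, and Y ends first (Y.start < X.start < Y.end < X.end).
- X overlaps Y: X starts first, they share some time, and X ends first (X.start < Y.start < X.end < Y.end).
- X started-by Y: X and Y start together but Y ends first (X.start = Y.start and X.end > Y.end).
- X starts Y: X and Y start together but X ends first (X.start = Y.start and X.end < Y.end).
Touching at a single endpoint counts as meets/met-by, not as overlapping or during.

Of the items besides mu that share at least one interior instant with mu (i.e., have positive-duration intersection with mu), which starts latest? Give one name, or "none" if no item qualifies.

Target mu = [May 9, May 13].
alpha [May 8, May 13] → finished-by → candidate.
delta [May 17, May 26] → after → excluded.
epsilon [May 3, May 14] → contains → candidate.
gamma [May 18, May 23] → after → excluded.
iota [May 13, May 22] → met-by → excluded.
lambda [May 17, May 23] → after → excluded.
Among candidates, latest start is May 8 → alpha.

alpha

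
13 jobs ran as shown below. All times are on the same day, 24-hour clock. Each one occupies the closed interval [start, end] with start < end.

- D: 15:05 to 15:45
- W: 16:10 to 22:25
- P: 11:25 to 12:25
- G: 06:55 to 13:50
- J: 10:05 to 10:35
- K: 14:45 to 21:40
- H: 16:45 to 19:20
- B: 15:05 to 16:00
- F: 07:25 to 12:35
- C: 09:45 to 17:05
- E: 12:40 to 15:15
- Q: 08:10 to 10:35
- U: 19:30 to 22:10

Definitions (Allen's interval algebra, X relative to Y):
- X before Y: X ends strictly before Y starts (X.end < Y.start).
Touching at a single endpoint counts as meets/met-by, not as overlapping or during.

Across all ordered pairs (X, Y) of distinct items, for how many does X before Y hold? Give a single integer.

47

Checking all 156 ordered pairs for relation 'before'; matching pairs in alphabetical order:
(B, H): B before H ✓
(B, U): B before U ✓
(B, W): B before W ✓
(C, U): C before U ✓
(D, H): D before H ✓
(D, U): D before U ✓
(D, W): D before W ✓
(E, H): E before H ✓
(E, U): E before U ✓
(E, W): E before W ✓
(F, B): F before B ✓
(F, D): F before D ✓
(F, E): F before E ✓
(F, H): F before H ✓
(F, K): F before K ✓
(F, U): F before U ✓
(F, W): F before W ✓
(G, B): G before B ✓
(G, D): G before D ✓
(G, H): G before H ✓
(G, K): G before K ✓
(G, U): G before U ✓
(G, W): G before W ✓
(H, U): H before U ✓
... plus 23 further pairs not listed.
Count: 47.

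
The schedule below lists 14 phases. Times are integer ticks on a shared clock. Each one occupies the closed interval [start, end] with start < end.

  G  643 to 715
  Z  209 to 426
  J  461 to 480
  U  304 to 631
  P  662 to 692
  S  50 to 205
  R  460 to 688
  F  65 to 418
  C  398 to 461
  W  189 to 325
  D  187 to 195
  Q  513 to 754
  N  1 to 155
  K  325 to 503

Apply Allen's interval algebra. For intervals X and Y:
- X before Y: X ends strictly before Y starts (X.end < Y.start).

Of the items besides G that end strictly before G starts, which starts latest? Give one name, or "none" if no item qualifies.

Target G = [643, 715].
C [398, 461] → before → candidate.
D [187, 195] → before → candidate.
F [65, 418] → before → candidate.
J [461, 480] → before → candidate.
K [325, 503] → before → candidate.
N [1, 155] → before → candidate.
P [662, 692] → during → excluded.
Q [513, 754] → contains → excluded.
R [460, 688] → overlaps → excluded.
S [50, 205] → before → candidate.
U [304, 631] → before → candidate.
W [189, 325] → before → candidate.
Z [209, 426] → before → candidate.
Among candidates, latest start is 461 → J.

J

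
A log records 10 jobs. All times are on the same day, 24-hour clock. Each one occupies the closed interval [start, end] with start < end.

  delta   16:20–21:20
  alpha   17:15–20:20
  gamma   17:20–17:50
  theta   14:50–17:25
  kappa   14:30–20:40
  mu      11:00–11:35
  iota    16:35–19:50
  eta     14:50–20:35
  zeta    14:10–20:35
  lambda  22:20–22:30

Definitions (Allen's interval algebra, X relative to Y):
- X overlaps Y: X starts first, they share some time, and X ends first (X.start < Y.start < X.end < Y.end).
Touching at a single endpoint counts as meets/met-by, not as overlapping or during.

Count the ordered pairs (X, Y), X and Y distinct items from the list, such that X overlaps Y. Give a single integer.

Checking all 90 ordered pairs for relation 'overlaps'; matching pairs in alphabetical order:
(eta, delta): eta overlaps delta ✓
(iota, alpha): iota overlaps alpha ✓
(kappa, delta): kappa overlaps delta ✓
(theta, alpha): theta overlaps alpha ✓
(theta, delta): theta overlaps delta ✓
(theta, gamma): theta overlaps gamma ✓
(theta, iota): theta overlaps iota ✓
(zeta, delta): zeta overlaps delta ✓
(zeta, kappa): zeta overlaps kappa ✓
Count: 9.

9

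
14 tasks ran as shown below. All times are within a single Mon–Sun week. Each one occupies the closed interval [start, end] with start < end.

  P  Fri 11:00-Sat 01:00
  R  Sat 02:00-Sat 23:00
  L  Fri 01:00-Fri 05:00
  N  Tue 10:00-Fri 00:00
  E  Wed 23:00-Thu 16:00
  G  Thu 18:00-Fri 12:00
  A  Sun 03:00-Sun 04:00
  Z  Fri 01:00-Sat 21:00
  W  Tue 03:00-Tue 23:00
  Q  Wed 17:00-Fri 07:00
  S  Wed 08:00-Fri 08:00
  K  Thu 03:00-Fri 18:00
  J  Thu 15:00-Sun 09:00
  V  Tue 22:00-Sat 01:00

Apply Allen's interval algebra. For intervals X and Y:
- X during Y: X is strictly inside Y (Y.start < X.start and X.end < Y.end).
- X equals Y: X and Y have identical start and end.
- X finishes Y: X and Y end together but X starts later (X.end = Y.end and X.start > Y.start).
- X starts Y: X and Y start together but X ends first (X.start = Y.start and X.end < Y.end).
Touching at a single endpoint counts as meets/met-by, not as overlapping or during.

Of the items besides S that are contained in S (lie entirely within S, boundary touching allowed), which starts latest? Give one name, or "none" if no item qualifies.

L

Target S = [Wed 08:00, Fri 08:00].
A [Sun 03:00, Sun 04:00] → after → excluded.
E [Wed 23:00, Thu 16:00] → during → candidate.
G [Thu 18:00, Fri 12:00] → overlapped-by → excluded.
J [Thu 15:00, Sun 09:00] → overlapped-by → excluded.
K [Thu 03:00, Fri 18:00] → overlapped-by → excluded.
L [Fri 01:00, Fri 05:00] → during → candidate.
N [Tue 10:00, Fri 00:00] → overlaps → excluded.
P [Fri 11:00, Sat 01:00] → after → excluded.
Q [Wed 17:00, Fri 07:00] → during → candidate.
R [Sat 02:00, Sat 23:00] → after → excluded.
V [Tue 22:00, Sat 01:00] → contains → excluded.
W [Tue 03:00, Tue 23:00] → before → excluded.
Z [Fri 01:00, Sat 21:00] → overlapped-by → excluded.
Among candidates, latest start is Fri 01:00 → L.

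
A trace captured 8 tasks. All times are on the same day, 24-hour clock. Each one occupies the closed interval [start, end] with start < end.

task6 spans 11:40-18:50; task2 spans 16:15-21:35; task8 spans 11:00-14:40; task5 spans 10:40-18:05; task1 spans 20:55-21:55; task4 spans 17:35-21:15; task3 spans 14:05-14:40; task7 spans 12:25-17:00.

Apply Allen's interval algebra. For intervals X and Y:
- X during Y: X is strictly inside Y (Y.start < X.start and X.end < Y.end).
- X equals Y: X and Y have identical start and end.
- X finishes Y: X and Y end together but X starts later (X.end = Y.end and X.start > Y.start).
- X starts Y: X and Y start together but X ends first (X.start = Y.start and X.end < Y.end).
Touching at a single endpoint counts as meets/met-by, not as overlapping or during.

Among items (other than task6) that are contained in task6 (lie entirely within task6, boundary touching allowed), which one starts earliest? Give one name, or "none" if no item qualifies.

task7

Target task6 = [11:40, 18:50].
task1 [20:55, 21:55] → after → excluded.
task2 [16:15, 21:35] → overlapped-by → excluded.
task3 [14:05, 14:40] → during → candidate.
task4 [17:35, 21:15] → overlapped-by → excluded.
task5 [10:40, 18:05] → overlaps → excluded.
task7 [12:25, 17:00] → during → candidate.
task8 [11:00, 14:40] → overlaps → excluded.
Among candidates, earliest start is 12:25 → task7.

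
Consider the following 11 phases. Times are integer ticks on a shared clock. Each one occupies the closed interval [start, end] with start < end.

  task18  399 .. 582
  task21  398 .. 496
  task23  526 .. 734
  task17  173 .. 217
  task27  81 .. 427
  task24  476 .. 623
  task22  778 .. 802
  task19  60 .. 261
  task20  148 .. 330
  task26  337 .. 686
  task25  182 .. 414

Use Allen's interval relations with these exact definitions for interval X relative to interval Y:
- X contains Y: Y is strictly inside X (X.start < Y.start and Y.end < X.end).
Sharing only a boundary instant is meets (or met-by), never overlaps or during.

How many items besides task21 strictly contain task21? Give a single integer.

1

Target task21 = [398, 496].
task17 [173, 217] → before → no.
task18 [399, 582] → overlapped-by → no.
task19 [60, 261] → before → no.
task20 [148, 330] → before → no.
task22 [778, 802] → after → no.
task23 [526, 734] → after → no.
task24 [476, 623] → overlapped-by → no.
task25 [182, 414] → overlaps → no.
task26 [337, 686] → contains → counts.
task27 [81, 427] → overlaps → no.
Total: 1.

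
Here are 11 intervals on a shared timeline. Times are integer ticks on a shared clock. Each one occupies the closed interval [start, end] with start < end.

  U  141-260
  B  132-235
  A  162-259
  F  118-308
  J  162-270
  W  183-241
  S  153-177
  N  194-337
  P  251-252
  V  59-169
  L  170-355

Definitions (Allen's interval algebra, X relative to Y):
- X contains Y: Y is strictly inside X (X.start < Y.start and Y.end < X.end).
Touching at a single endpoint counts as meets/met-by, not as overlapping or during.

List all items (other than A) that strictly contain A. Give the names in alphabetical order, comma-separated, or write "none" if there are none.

F, U

Target A = [162, 259].
B [132, 235] → overlaps → no.
F [118, 308] → contains → yes.
J [162, 270] → started-by → no.
L [170, 355] → overlapped-by → no.
N [194, 337] → overlapped-by → no.
P [251, 252] → during → no.
S [153, 177] → overlaps → no.
U [141, 260] → contains → yes.
V [59, 169] → overlaps → no.
W [183, 241] → during → no.
Result: F, U.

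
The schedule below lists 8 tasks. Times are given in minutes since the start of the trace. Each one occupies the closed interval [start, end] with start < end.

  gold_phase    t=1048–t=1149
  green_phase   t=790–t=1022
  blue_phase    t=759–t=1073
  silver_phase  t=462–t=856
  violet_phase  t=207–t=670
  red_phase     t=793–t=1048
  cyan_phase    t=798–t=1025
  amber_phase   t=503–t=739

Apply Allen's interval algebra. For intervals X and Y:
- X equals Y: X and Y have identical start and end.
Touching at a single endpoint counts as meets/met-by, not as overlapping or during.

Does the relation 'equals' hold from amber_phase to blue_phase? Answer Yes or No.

amber_phase = [t=503, t=739], blue_phase = [t=759, t=1073].
Actual relation of amber_phase to blue_phase: before.
Asked whether 'equals' holds → No.

No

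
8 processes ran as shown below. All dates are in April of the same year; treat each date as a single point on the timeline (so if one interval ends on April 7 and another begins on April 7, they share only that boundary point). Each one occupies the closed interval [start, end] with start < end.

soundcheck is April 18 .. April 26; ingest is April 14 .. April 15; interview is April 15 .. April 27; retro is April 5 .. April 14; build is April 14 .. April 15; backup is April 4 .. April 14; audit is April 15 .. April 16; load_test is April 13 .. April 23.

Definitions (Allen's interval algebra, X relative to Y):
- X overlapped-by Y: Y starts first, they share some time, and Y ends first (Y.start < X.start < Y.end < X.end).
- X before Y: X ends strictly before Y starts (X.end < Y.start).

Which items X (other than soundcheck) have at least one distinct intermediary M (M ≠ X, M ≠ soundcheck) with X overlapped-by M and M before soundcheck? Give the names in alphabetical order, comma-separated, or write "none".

Target soundcheck = [April 18, April 26].
Intermediaries M with M before soundcheck: audit, backup, build, ingest, retro.
Via audit — items with X overlapped-by audit: none.
Via backup — items with X overlapped-by backup: load_test.
Via build — items with X overlapped-by build: none.
Via ingest — items with X overlapped-by ingest: none.
Via retro — items with X overlapped-by retro: load_test.
Union: load_test.

load_test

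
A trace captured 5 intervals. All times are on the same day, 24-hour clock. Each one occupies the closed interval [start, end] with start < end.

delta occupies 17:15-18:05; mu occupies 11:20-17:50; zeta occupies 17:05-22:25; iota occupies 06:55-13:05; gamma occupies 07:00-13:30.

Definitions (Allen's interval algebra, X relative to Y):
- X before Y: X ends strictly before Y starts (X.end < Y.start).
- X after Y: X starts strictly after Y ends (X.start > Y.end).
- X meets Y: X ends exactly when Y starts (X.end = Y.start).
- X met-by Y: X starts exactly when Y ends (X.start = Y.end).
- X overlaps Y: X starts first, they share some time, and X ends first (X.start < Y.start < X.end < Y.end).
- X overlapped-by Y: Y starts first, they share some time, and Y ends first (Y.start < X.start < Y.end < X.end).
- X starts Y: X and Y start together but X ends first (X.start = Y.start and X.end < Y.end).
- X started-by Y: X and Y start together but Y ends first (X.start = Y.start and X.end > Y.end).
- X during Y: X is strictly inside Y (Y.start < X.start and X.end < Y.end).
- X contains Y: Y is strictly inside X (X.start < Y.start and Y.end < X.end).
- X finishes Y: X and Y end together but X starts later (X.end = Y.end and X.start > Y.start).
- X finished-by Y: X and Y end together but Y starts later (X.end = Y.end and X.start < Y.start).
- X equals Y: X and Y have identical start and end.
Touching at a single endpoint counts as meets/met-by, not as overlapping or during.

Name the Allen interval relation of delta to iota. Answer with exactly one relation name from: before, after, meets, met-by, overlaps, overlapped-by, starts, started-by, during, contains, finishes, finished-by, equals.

delta = [17:15, 18:05]; iota = [06:55, 13:05].
Compare endpoints: delta.start > iota.start, delta.start > iota.end, delta.end > iota.start, delta.end > iota.end.
That pattern is 'after'.

after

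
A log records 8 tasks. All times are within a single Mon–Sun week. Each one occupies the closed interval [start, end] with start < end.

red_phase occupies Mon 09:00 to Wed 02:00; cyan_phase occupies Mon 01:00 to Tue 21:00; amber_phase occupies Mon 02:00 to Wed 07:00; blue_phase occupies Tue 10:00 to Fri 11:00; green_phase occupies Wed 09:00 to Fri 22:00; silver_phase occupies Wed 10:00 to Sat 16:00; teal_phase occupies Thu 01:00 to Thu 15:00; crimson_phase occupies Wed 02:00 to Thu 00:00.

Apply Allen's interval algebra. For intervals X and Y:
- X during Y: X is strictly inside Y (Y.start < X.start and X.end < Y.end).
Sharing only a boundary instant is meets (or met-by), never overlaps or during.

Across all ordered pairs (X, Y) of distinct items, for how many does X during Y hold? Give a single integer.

Checking all 56 ordered pairs for relation 'during'; matching pairs in alphabetical order:
(crimson_phase, blue_phase): crimson_phase during blue_phase ✓
(red_phase, amber_phase): red_phase during amber_phase ✓
(teal_phase, blue_phase): teal_phase during blue_phase ✓
(teal_phase, green_phase): teal_phase during green_phase ✓
(teal_phase, silver_phase): teal_phase during silver_phase ✓
Count: 5.

5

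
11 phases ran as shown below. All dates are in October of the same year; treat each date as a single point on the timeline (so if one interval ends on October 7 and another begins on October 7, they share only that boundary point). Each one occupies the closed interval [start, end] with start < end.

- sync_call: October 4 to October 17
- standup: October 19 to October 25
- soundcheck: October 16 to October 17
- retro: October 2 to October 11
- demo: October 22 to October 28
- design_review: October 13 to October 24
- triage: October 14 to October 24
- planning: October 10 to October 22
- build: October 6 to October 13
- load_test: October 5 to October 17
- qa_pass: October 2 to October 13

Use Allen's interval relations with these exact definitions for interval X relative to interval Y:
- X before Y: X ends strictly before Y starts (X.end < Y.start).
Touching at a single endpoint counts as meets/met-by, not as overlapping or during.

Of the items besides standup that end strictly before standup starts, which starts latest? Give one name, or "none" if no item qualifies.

Target standup = [October 19, October 25].
build [October 6, October 13] → before → candidate.
demo [October 22, October 28] → overlapped-by → excluded.
design_review [October 13, October 24] → overlaps → excluded.
load_test [October 5, October 17] → before → candidate.
planning [October 10, October 22] → overlaps → excluded.
qa_pass [October 2, October 13] → before → candidate.
retro [October 2, October 11] → before → candidate.
soundcheck [October 16, October 17] → before → candidate.
sync_call [October 4, October 17] → before → candidate.
triage [October 14, October 24] → overlaps → excluded.
Among candidates, latest start is October 16 → soundcheck.

soundcheck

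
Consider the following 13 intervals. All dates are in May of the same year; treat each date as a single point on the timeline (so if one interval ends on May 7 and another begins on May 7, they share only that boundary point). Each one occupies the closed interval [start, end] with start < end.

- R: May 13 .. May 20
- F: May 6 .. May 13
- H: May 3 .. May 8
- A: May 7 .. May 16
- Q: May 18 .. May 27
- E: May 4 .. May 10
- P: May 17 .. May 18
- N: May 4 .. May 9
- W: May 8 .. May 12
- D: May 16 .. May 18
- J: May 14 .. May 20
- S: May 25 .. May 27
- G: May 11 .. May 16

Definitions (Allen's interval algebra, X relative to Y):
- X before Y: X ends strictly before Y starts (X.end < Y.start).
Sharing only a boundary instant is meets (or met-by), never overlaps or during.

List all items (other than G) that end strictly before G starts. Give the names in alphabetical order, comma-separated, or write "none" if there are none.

Target G = [May 11, May 16].
A [May 7, May 16] → finished-by → no.
D [May 16, May 18] → met-by → no.
E [May 4, May 10] → before → yes.
F [May 6, May 13] → overlaps → no.
H [May 3, May 8] → before → yes.
J [May 14, May 20] → overlapped-by → no.
N [May 4, May 9] → before → yes.
P [May 17, May 18] → after → no.
Q [May 18, May 27] → after → no.
R [May 13, May 20] → overlapped-by → no.
S [May 25, May 27] → after → no.
W [May 8, May 12] → overlaps → no.
Result: E, H, N.

E, H, N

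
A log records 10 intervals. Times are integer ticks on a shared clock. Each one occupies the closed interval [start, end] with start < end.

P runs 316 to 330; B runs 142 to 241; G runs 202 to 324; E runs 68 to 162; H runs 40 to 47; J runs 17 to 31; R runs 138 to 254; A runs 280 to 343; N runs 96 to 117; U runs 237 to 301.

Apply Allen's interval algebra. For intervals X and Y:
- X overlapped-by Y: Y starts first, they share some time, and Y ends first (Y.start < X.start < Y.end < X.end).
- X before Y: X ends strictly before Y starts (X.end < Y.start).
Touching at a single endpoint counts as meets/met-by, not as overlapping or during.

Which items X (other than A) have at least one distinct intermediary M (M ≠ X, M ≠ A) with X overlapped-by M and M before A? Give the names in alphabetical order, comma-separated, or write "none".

B, G, R, U

Target A = [280, 343].
Intermediaries M with M before A: B, E, H, J, N, R.
Via B — items with X overlapped-by B: G, U.
Via E — items with X overlapped-by E: B, R.
Via H — items with X overlapped-by H: none.
Via J — items with X overlapped-by J: none.
Via N — items with X overlapped-by N: none.
Via R — items with X overlapped-by R: G, U.
Union: B, G, R, U.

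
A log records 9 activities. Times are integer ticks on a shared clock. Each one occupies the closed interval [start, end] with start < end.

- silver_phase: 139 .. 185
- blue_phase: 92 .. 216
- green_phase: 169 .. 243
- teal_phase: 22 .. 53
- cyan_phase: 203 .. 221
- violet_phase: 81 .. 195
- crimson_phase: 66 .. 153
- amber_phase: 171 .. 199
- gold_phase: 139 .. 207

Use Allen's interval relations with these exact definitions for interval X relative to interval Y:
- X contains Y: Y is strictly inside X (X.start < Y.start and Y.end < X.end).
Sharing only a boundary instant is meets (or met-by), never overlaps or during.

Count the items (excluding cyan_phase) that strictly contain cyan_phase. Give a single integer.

Target cyan_phase = [203, 221].
amber_phase [171, 199] → before → no.
blue_phase [92, 216] → overlaps → no.
crimson_phase [66, 153] → before → no.
gold_phase [139, 207] → overlaps → no.
green_phase [169, 243] → contains → counts.
silver_phase [139, 185] → before → no.
teal_phase [22, 53] → before → no.
violet_phase [81, 195] → before → no.
Total: 1.

1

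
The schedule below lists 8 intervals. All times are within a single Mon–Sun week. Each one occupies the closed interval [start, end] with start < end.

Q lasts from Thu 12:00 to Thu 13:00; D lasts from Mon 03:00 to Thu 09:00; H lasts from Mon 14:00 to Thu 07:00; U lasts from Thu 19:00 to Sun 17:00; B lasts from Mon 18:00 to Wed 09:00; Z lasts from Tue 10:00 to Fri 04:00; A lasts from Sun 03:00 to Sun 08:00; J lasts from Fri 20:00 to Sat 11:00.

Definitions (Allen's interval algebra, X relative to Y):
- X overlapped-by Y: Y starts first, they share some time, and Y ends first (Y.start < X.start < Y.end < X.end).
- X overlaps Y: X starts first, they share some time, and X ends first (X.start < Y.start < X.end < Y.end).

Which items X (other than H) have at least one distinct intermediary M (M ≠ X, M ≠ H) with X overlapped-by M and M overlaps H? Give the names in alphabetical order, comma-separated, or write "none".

none

Target H = [Mon 14:00, Thu 07:00].
Intermediaries M with M overlaps H: none.
Union: none.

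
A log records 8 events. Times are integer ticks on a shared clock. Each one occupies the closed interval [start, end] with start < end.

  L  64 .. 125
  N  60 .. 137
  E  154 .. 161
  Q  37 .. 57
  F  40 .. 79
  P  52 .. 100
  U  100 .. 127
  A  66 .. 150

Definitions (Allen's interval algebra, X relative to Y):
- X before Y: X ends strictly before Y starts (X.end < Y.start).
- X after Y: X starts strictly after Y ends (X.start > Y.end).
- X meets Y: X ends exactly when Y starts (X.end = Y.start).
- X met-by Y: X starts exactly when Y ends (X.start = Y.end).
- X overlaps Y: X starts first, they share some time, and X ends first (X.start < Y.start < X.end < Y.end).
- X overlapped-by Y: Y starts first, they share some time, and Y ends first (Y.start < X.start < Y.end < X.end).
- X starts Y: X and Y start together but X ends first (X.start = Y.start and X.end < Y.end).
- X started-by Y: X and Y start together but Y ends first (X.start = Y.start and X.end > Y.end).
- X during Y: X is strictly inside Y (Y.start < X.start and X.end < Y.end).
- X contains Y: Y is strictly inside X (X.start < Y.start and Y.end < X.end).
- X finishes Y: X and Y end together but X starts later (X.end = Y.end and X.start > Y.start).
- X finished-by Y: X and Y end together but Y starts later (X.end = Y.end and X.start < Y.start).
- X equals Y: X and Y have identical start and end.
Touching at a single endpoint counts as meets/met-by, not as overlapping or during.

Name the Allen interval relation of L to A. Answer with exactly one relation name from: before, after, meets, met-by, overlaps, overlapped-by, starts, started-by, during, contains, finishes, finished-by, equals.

overlaps

L = [64, 125]; A = [66, 150].
Compare endpoints: L.start < A.start, L.start < A.end, L.end > A.start, L.end < A.end.
That pattern is 'overlaps'.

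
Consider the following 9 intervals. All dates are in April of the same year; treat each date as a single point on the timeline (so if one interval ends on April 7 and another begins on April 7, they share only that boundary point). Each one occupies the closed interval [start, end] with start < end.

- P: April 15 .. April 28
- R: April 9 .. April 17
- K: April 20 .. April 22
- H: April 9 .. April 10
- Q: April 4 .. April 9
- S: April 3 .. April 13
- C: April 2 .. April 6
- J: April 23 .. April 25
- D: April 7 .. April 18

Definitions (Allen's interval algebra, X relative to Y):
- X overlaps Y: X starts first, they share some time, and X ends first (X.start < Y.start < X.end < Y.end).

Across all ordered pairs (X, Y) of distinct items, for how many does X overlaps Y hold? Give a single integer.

Checking all 72 ordered pairs for relation 'overlaps'; matching pairs in alphabetical order:
(C, Q): C overlaps Q ✓
(C, S): C overlaps S ✓
(D, P): D overlaps P ✓
(Q, D): Q overlaps D ✓
(R, P): R overlaps P ✓
(S, D): S overlaps D ✓
(S, R): S overlaps R ✓
Count: 7.

7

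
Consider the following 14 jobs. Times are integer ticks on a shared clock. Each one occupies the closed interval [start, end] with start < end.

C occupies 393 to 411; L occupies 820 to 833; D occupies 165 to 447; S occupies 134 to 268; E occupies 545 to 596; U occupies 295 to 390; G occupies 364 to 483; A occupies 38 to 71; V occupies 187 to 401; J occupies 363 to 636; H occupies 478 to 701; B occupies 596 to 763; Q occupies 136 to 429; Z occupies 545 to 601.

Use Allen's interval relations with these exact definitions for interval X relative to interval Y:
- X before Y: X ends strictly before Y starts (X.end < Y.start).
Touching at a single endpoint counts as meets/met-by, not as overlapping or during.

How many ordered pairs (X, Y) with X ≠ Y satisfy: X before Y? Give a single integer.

Checking all 182 ordered pairs for relation 'before'; matching pairs in alphabetical order:
(A, B): A before B ✓
(A, C): A before C ✓
(A, D): A before D ✓
(A, E): A before E ✓
(A, G): A before G ✓
(A, H): A before H ✓
(A, J): A before J ✓
(A, L): A before L ✓
(A, Q): A before Q ✓
(A, S): A before S ✓
(A, U): A before U ✓
(A, V): A before V ✓
(A, Z): A before Z ✓
(B, L): B before L ✓
(C, B): C before B ✓
(C, E): C before E ✓
(C, H): C before H ✓
(C, L): C before L ✓
(C, Z): C before Z ✓
(D, B): D before B ✓
(D, E): D before E ✓
(D, H): D before H ✓
(D, L): D before L ✓
(D, Z): D before Z ✓
... plus 33 further pairs not listed.
Count: 57.

57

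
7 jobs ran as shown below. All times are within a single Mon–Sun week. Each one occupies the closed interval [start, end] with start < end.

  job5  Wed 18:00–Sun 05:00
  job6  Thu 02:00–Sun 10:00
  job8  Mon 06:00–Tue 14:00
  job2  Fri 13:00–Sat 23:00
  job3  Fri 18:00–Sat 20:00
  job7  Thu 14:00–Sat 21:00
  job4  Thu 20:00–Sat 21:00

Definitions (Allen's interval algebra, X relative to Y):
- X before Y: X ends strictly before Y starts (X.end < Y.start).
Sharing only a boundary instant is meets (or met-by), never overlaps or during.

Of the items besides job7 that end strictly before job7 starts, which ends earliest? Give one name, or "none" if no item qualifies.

Target job7 = [Thu 14:00, Sat 21:00].
job2 [Fri 13:00, Sat 23:00] → overlapped-by → excluded.
job3 [Fri 18:00, Sat 20:00] → during → excluded.
job4 [Thu 20:00, Sat 21:00] → finishes → excluded.
job5 [Wed 18:00, Sun 05:00] → contains → excluded.
job6 [Thu 02:00, Sun 10:00] → contains → excluded.
job8 [Mon 06:00, Tue 14:00] → before → candidate.
Among candidates, earliest end is Tue 14:00 → job8.

job8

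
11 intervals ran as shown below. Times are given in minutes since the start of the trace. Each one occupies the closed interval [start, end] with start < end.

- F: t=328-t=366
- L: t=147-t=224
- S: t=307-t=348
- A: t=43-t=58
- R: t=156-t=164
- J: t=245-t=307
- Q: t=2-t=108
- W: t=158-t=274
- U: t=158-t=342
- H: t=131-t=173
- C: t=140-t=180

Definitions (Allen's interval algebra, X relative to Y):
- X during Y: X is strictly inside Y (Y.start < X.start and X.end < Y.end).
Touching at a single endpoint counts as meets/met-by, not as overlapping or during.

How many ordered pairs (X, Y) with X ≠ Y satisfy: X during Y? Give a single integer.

5

Checking all 110 ordered pairs for relation 'during'; matching pairs in alphabetical order:
(A, Q): A during Q ✓
(J, U): J during U ✓
(R, C): R during C ✓
(R, H): R during H ✓
(R, L): R during L ✓
Count: 5.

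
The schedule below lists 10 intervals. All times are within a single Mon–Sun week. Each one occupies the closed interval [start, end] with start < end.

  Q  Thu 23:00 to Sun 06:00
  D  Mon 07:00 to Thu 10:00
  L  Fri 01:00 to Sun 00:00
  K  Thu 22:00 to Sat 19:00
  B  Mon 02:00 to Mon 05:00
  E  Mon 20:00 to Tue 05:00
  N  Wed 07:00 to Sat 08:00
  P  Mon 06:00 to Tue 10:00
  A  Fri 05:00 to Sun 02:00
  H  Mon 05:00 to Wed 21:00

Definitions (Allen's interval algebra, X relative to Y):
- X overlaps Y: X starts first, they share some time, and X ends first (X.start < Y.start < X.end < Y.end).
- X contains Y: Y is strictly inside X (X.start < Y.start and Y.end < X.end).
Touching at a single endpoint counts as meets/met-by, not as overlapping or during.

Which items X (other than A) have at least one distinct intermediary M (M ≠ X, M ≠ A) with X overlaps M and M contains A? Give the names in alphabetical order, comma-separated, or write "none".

Target A = [Fri 05:00, Sun 02:00].
Intermediaries M with M contains A: Q.
Via Q — items with X overlaps Q: K, N.
Union: K, N.

K, N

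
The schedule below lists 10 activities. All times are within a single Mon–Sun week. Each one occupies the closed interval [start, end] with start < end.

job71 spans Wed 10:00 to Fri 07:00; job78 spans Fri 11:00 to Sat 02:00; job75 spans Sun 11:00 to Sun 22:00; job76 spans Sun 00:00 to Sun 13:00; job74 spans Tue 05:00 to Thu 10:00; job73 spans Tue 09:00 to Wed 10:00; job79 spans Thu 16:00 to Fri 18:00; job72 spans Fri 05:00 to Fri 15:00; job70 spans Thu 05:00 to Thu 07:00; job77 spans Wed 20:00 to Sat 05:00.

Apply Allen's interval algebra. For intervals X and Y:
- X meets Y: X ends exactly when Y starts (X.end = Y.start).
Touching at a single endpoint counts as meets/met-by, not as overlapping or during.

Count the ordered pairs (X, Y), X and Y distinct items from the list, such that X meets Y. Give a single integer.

Checking all 90 ordered pairs for relation 'meets'; matching pairs in alphabetical order:
(job73, job71): job73 meets job71 ✓
Count: 1.

1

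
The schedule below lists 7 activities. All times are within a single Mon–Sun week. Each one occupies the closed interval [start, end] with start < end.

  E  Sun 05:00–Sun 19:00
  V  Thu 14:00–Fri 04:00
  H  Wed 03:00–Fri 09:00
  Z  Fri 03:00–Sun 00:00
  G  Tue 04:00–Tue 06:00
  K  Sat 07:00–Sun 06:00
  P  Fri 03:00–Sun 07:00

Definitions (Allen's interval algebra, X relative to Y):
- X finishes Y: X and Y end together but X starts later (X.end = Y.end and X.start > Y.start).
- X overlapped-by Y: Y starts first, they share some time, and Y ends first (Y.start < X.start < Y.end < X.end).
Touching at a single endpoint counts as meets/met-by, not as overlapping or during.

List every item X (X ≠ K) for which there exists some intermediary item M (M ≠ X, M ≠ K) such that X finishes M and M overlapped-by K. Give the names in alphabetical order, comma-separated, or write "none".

Target K = [Sat 07:00, Sun 06:00].
Intermediaries M with M overlapped-by K: E.
Via E — items with X finishes E: none.
Union: none.

none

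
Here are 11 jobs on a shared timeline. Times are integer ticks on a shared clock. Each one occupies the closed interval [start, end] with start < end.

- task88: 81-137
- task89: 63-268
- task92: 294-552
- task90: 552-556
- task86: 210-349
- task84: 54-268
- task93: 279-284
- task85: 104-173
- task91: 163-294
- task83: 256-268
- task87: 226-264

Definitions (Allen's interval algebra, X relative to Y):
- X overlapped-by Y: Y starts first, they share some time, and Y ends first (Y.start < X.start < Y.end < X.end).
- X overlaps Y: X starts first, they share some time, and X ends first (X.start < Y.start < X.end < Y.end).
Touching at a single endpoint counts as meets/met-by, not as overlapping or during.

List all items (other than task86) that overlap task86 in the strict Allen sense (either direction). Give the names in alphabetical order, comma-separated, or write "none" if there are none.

task84, task89, task91, task92

Target task86 = [210, 349].
task83 [256, 268] → during → no.
task84 [54, 268] → overlaps → yes.
task85 [104, 173] → before → no.
task87 [226, 264] → during → no.
task88 [81, 137] → before → no.
task89 [63, 268] → overlaps → yes.
task90 [552, 556] → after → no.
task91 [163, 294] → overlaps → yes.
task92 [294, 552] → overlapped-by → yes.
task93 [279, 284] → during → no.
Result: task84, task89, task91, task92.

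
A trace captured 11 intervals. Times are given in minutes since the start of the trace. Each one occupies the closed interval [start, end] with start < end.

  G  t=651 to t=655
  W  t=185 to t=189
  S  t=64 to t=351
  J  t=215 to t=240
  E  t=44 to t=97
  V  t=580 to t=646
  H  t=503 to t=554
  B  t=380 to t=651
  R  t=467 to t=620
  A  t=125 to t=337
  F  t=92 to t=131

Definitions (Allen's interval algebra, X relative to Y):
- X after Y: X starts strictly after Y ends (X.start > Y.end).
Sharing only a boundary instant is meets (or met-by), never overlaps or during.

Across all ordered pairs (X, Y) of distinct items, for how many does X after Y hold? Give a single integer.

40

Checking all 110 ordered pairs for relation 'after'; matching pairs in alphabetical order:
(A, E): A after E ✓
(B, A): B after A ✓
(B, E): B after E ✓
(B, F): B after F ✓
(B, J): B after J ✓
(B, S): B after S ✓
(B, W): B after W ✓
(G, A): G after A ✓
(G, E): G after E ✓
(G, F): G after F ✓
(G, H): G after H ✓
(G, J): G after J ✓
(G, R): G after R ✓
(G, S): G after S ✓
(G, V): G after V ✓
(G, W): G after W ✓
(H, A): H after A ✓
(H, E): H after E ✓
(H, F): H after F ✓
(H, J): H after J ✓
(H, S): H after S ✓
(H, W): H after W ✓
(J, E): J after E ✓
(J, F): J after F ✓
... plus 16 further pairs not listed.
Count: 40.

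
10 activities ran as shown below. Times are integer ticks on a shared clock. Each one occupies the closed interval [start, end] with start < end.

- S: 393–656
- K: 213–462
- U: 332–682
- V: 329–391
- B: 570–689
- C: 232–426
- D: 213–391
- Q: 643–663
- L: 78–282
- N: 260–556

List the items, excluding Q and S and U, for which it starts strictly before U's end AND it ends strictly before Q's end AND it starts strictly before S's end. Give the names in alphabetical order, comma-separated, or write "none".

C, D, K, L, N, V

Conditions: its start is strictly before U's end (X.start < 682) AND its end is strictly before Q's end (X.end < 663) AND its start is strictly before S's end (X.start < 656).
B: start 570 < 682? ✓; end 689 < 663? ✗; start 570 < 656? ✓ → no.
C: start 232 < 682? ✓; end 426 < 663? ✓; start 232 < 656? ✓ → yes.
D: start 213 < 682? ✓; end 391 < 663? ✓; start 213 < 656? ✓ → yes.
K: start 213 < 682? ✓; end 462 < 663? ✓; start 213 < 656? ✓ → yes.
L: start 78 < 682? ✓; end 282 < 663? ✓; start 78 < 656? ✓ → yes.
N: start 260 < 682? ✓; end 556 < 663? ✓; start 260 < 656? ✓ → yes.
V: start 329 < 682? ✓; end 391 < 663? ✓; start 329 < 656? ✓ → yes.
Result: C, D, K, L, N, V.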